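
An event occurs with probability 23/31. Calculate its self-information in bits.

Information content I(x) = -log₂(p(x))
I = -log₂(23/31) = -log₂(0.7419)
I = 0.4306 bits


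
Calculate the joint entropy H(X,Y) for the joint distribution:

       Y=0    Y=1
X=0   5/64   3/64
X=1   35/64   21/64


H(X,Y) = -Σ p(x,y) log₂ p(x,y)
  p(0,0)=5/64: -0.0781 × log₂(0.0781) = 0.2873
  p(0,1)=3/64: -0.0469 × log₂(0.0469) = 0.2070
  p(1,0)=35/64: -0.5469 × log₂(0.5469) = 0.4762
  p(1,1)=21/64: -0.3281 × log₂(0.3281) = 0.5275
H(X,Y) = 1.4980 bits


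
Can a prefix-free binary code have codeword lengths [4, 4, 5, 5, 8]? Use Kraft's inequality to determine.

Kraft inequality: Σ 2^(-l_i) ≤ 1 for prefix-free code
Calculating: 2^(-4) + 2^(-4) + 2^(-5) + 2^(-5) + 2^(-8)
= 0.0625 + 0.0625 + 0.03125 + 0.03125 + 0.00390625
= 0.1914
Since 0.1914 ≤ 1, prefix-free code exists


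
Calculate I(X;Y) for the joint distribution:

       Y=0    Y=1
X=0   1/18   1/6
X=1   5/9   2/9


H(X) = 0.7642, H(Y) = 0.9641, H(X,Y) = 1.6158
I(X;Y) = H(X) + H(Y) - H(X,Y) = 0.1125 bits


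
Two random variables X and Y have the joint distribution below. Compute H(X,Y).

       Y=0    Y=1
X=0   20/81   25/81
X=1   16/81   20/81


H(X,Y) = -Σ p(x,y) log₂ p(x,y)
  p(0,0)=20/81: -0.2469 × log₂(0.2469) = 0.4983
  p(0,1)=25/81: -0.3086 × log₂(0.3086) = 0.5235
  p(1,0)=16/81: -0.1975 × log₂(0.1975) = 0.4622
  p(1,1)=20/81: -0.2469 × log₂(0.2469) = 0.4983
H(X,Y) = 1.9822 bits


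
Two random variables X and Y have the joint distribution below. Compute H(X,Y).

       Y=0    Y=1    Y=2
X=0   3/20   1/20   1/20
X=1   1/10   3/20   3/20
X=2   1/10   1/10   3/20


H(X,Y) = -Σ p(x,y) log₂ p(x,y)
  p(0,0)=3/20: -0.1500 × log₂(0.1500) = 0.4105
  p(0,1)=1/20: -0.0500 × log₂(0.0500) = 0.2161
  p(0,2)=1/20: -0.0500 × log₂(0.0500) = 0.2161
  p(1,0)=1/10: -0.1000 × log₂(0.1000) = 0.3322
  p(1,1)=3/20: -0.1500 × log₂(0.1500) = 0.4105
  p(1,2)=3/20: -0.1500 × log₂(0.1500) = 0.4105
  p(2,0)=1/10: -0.1000 × log₂(0.1000) = 0.3322
  p(2,1)=1/10: -0.1000 × log₂(0.1000) = 0.3322
  p(2,2)=3/20: -0.1500 × log₂(0.1500) = 0.4105
H(X,Y) = 3.0710 bits


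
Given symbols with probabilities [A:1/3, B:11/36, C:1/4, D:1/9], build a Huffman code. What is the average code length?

Huffman tree construction:
Combine smallest probabilities repeatedly
Resulting codes:
  A: 11 (length 2)
  B: 10 (length 2)
  C: 01 (length 2)
  D: 00 (length 2)
Average length = Σ p(s) × length(s) = 2.0000 bits


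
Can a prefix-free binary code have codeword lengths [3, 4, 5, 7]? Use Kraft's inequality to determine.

Kraft inequality: Σ 2^(-l_i) ≤ 1 for prefix-free code
Calculating: 2^(-3) + 2^(-4) + 2^(-5) + 2^(-7)
= 0.125 + 0.0625 + 0.03125 + 0.0078125
= 0.2266
Since 0.2266 ≤ 1, prefix-free code exists


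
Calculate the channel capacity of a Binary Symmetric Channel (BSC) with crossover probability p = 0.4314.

For BSC with error probability p:
C = 1 - H(p) where H(p) is binary entropy
H(0.4314) = -0.4314 × log₂(0.4314) - 0.5686 × log₂(0.5686)
H(p) = 0.9864
C = 1 - 0.9864 = 0.0136 bits/use


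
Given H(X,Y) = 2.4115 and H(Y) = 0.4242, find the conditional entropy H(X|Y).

Chain rule: H(X,Y) = H(X|Y) + H(Y)
H(X|Y) = H(X,Y) - H(Y) = 2.4115 - 0.4242 = 1.9873 bits


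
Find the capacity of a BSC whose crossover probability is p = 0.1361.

For BSC with error probability p:
C = 1 - H(p) where H(p) is binary entropy
H(0.1361) = -0.1361 × log₂(0.1361) - 0.8639 × log₂(0.8639)
H(p) = 0.5739
C = 1 - 0.5739 = 0.4261 bits/use


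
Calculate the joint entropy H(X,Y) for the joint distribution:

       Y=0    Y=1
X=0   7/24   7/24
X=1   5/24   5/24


H(X,Y) = -Σ p(x,y) log₂ p(x,y)
  p(0,0)=7/24: -0.2917 × log₂(0.2917) = 0.5185
  p(0,1)=7/24: -0.2917 × log₂(0.2917) = 0.5185
  p(1,0)=5/24: -0.2083 × log₂(0.2083) = 0.4715
  p(1,1)=5/24: -0.2083 × log₂(0.2083) = 0.4715
H(X,Y) = 1.9799 bits


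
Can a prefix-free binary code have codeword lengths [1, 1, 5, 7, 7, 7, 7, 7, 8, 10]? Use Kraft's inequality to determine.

Kraft inequality: Σ 2^(-l_i) ≤ 1 for prefix-free code
Calculating: 2^(-1) + 2^(-1) + 2^(-5) + 2^(-7) + 2^(-7) + 2^(-7) + 2^(-7) + 2^(-7) + 2^(-8) + 2^(-10)
= 0.5 + 0.5 + 0.03125 + 0.0078125 + 0.0078125 + 0.0078125 + 0.0078125 + 0.0078125 + 0.00390625 + 0.0009765625
= 1.0752
Since 1.0752 > 1, prefix-free code does not exist


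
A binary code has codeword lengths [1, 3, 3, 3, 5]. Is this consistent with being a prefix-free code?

Kraft inequality: Σ 2^(-l_i) ≤ 1 for prefix-free code
Calculating: 2^(-1) + 2^(-3) + 2^(-3) + 2^(-3) + 2^(-5)
= 0.5 + 0.125 + 0.125 + 0.125 + 0.03125
= 0.9062
Since 0.9062 ≤ 1, prefix-free code exists


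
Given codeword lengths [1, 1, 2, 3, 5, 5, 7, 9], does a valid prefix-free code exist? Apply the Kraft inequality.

Kraft inequality: Σ 2^(-l_i) ≤ 1 for prefix-free code
Calculating: 2^(-1) + 2^(-1) + 2^(-2) + 2^(-3) + 2^(-5) + 2^(-5) + 2^(-7) + 2^(-9)
= 0.5 + 0.5 + 0.25 + 0.125 + 0.03125 + 0.03125 + 0.0078125 + 0.001953125
= 1.4473
Since 1.4473 > 1, prefix-free code does not exist


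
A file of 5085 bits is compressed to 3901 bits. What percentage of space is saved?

Space savings = (1 - Compressed/Original) × 100%
= (1 - 3901/5085) × 100%
= 23.28%


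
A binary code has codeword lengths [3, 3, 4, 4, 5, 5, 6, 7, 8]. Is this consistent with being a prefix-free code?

Kraft inequality: Σ 2^(-l_i) ≤ 1 for prefix-free code
Calculating: 2^(-3) + 2^(-3) + 2^(-4) + 2^(-4) + 2^(-5) + 2^(-5) + 2^(-6) + 2^(-7) + 2^(-8)
= 0.125 + 0.125 + 0.0625 + 0.0625 + 0.03125 + 0.03125 + 0.015625 + 0.0078125 + 0.00390625
= 0.4648
Since 0.4648 ≤ 1, prefix-free code exists


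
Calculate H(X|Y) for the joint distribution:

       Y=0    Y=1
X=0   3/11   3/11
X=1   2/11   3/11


H(X|Y) = Σ_y p(y) H(X|Y=y)
  p(Y=0) = 5/11, H(X|Y=0) = 0.9710
  p(Y=1) = 6/11, H(X|Y=1) = 1.0000
H(X|Y) = 0.4545×0.9710 + 0.5455×1.0000 = 0.9868 bits


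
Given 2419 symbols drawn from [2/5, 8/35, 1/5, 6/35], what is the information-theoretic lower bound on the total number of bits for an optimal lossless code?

Entropy H = 1.9160 bits/symbol
Minimum bits = H × n = 1.9160 × 2419
= 4634.85 bits


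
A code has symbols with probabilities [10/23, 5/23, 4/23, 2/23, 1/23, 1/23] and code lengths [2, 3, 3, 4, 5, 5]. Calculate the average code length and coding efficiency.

Average length L = Σ p_i × l_i = 2.8261 bits
Entropy H = 2.1397 bits
Efficiency η = H/L × 100% = 75.71%


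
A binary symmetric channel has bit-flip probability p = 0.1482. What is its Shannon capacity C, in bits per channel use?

For BSC with error probability p:
C = 1 - H(p) where H(p) is binary entropy
H(0.1482) = -0.1482 × log₂(0.1482) - 0.8518 × log₂(0.8518)
H(p) = 0.6053
C = 1 - 0.6053 = 0.3947 bits/use


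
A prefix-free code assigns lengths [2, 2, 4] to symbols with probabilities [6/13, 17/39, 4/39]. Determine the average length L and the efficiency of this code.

Average length L = Σ p_i × l_i = 2.2051 bits
Entropy H = 1.3740 bits
Efficiency η = H/L × 100% = 62.31%


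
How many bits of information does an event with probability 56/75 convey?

Information content I(x) = -log₂(p(x))
I = -log₂(56/75) = -log₂(0.7467)
I = 0.4215 bits


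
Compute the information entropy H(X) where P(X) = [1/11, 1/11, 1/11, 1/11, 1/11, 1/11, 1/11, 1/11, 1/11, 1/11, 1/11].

H(X) = -Σ p(x) log₂ p(x)
  -1/11 × log₂(1/11) = 0.3145
  -1/11 × log₂(1/11) = 0.3145
  -1/11 × log₂(1/11) = 0.3145
  -1/11 × log₂(1/11) = 0.3145
  -1/11 × log₂(1/11) = 0.3145
  -1/11 × log₂(1/11) = 0.3145
  -1/11 × log₂(1/11) = 0.3145
  -1/11 × log₂(1/11) = 0.3145
  -1/11 × log₂(1/11) = 0.3145
  -1/11 × log₂(1/11) = 0.3145
  -1/11 × log₂(1/11) = 0.3145
H(X) = 3.4594 bits


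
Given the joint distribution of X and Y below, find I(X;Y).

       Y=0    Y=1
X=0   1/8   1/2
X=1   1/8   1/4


H(X) = 0.9544, H(Y) = 0.8113, H(X,Y) = 1.7500
I(X;Y) = H(X) + H(Y) - H(X,Y) = 0.0157 bits


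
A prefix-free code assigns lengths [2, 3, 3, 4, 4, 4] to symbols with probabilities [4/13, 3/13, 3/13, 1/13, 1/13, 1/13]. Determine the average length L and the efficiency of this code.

Average length L = Σ p_i × l_i = 2.9231 bits
Entropy H = 2.3535 bits
Efficiency η = H/L × 100% = 80.52%


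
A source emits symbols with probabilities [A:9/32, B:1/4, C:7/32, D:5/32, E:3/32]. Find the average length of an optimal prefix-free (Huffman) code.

Huffman tree construction:
Combine smallest probabilities repeatedly
Resulting codes:
  A: 11 (length 2)
  B: 01 (length 2)
  C: 00 (length 2)
  D: 101 (length 3)
  E: 100 (length 3)
Average length = Σ p(s) × length(s) = 2.2500 bits


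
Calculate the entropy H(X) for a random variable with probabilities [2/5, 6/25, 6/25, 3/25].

H(X) = -Σ p(x) log₂ p(x)
  -2/5 × log₂(2/5) = 0.5288
  -6/25 × log₂(6/25) = 0.4941
  -6/25 × log₂(6/25) = 0.4941
  -3/25 × log₂(3/25) = 0.3671
H(X) = 1.8841 bits


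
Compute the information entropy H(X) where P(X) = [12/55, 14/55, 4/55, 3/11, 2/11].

H(X) = -Σ p(x) log₂ p(x)
  -12/55 × log₂(12/55) = 0.4792
  -14/55 × log₂(14/55) = 0.5025
  -4/55 × log₂(4/55) = 0.2750
  -3/11 × log₂(3/11) = 0.5112
  -2/11 × log₂(2/11) = 0.4472
H(X) = 2.2151 bits


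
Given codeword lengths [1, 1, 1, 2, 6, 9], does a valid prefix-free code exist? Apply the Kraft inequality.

Kraft inequality: Σ 2^(-l_i) ≤ 1 for prefix-free code
Calculating: 2^(-1) + 2^(-1) + 2^(-1) + 2^(-2) + 2^(-6) + 2^(-9)
= 0.5 + 0.5 + 0.5 + 0.25 + 0.015625 + 0.001953125
= 1.7676
Since 1.7676 > 1, prefix-free code does not exist


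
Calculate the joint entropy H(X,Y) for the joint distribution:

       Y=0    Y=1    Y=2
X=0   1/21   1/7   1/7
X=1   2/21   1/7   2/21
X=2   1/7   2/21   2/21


H(X,Y) = -Σ p(x,y) log₂ p(x,y)
  p(0,0)=1/21: -0.0476 × log₂(0.0476) = 0.2092
  p(0,1)=1/7: -0.1429 × log₂(0.1429) = 0.4011
  p(0,2)=1/7: -0.1429 × log₂(0.1429) = 0.4011
  p(1,0)=2/21: -0.0952 × log₂(0.0952) = 0.3231
  p(1,1)=1/7: -0.1429 × log₂(0.1429) = 0.4011
  p(1,2)=2/21: -0.0952 × log₂(0.0952) = 0.3231
  p(2,0)=1/7: -0.1429 × log₂(0.1429) = 0.4011
  p(2,1)=2/21: -0.0952 × log₂(0.0952) = 0.3231
  p(2,2)=2/21: -0.0952 × log₂(0.0952) = 0.3231
H(X,Y) = 3.1057 bits


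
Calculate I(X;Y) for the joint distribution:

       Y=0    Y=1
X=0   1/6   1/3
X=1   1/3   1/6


H(X) = 1.0000, H(Y) = 1.0000, H(X,Y) = 1.9183
I(X;Y) = H(X) + H(Y) - H(X,Y) = 0.0817 bits


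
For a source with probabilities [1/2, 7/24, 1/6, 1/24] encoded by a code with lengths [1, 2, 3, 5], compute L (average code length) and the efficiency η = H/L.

Average length L = Σ p_i × l_i = 1.7917 bits
Entropy H = 1.6403 bits
Efficiency η = H/L × 100% = 91.55%


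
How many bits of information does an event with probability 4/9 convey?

Information content I(x) = -log₂(p(x))
I = -log₂(4/9) = -log₂(0.4444)
I = 1.1699 bits


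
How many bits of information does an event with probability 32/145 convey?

Information content I(x) = -log₂(p(x))
I = -log₂(32/145) = -log₂(0.2207)
I = 2.1799 bits


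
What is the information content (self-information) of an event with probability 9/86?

Information content I(x) = -log₂(p(x))
I = -log₂(9/86) = -log₂(0.1047)
I = 3.2563 bits


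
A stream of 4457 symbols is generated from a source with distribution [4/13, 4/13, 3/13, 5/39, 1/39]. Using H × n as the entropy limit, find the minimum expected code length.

Entropy H = 2.0501 bits/symbol
Minimum bits = H × n = 2.0501 × 4457
= 9137.15 bits


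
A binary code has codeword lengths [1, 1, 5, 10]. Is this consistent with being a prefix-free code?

Kraft inequality: Σ 2^(-l_i) ≤ 1 for prefix-free code
Calculating: 2^(-1) + 2^(-1) + 2^(-5) + 2^(-10)
= 0.5 + 0.5 + 0.03125 + 0.0009765625
= 1.0322
Since 1.0322 > 1, prefix-free code does not exist


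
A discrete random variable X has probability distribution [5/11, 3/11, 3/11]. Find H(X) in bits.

H(X) = -Σ p(x) log₂ p(x)
  -5/11 × log₂(5/11) = 0.5170
  -3/11 × log₂(3/11) = 0.5112
  -3/11 × log₂(3/11) = 0.5112
H(X) = 1.5395 bits


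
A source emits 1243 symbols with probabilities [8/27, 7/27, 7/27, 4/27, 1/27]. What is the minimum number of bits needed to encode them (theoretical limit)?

Entropy H = 2.1140 bits/symbol
Minimum bits = H × n = 2.1140 × 1243
= 2627.75 bits


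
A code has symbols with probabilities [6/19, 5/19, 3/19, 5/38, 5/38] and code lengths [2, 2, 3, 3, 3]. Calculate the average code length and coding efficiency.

Average length L = Σ p_i × l_i = 2.4211 bits
Entropy H = 2.2225 bits
Efficiency η = H/L × 100% = 91.80%


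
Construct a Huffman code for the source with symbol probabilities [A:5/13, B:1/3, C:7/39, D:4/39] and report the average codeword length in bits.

Huffman tree construction:
Combine smallest probabilities repeatedly
Resulting codes:
  A: 0 (length 1)
  B: 11 (length 2)
  C: 101 (length 3)
  D: 100 (length 3)
Average length = Σ p(s) × length(s) = 1.8974 bits


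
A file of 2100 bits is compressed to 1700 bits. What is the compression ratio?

Compression ratio = Original / Compressed
= 2100 / 1700 = 1.24:1


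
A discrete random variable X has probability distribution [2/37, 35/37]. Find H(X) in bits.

H(X) = -Σ p(x) log₂ p(x)
  -2/37 × log₂(2/37) = 0.2275
  -35/37 × log₂(35/37) = 0.0758
H(X) = 0.3034 bits


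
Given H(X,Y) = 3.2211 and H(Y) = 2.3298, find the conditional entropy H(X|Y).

Chain rule: H(X,Y) = H(X|Y) + H(Y)
H(X|Y) = H(X,Y) - H(Y) = 3.2211 - 2.3298 = 0.8913 bits


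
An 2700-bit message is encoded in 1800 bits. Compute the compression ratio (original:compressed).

Compression ratio = Original / Compressed
= 2700 / 1800 = 1.50:1


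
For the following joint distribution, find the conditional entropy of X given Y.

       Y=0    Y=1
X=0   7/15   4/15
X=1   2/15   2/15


H(X|Y) = Σ_y p(y) H(X|Y=y)
  p(Y=0) = 3/5, H(X|Y=0) = 0.7642
  p(Y=1) = 2/5, H(X|Y=1) = 0.9183
H(X|Y) = 0.6000×0.7642 + 0.4000×0.9183 = 0.8258 bits


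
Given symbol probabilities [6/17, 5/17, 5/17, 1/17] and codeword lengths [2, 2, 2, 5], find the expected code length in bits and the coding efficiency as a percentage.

Average length L = Σ p_i × l_i = 2.1765 bits
Entropy H = 1.8093 bits
Efficiency η = H/L × 100% = 83.13%


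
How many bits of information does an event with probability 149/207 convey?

Information content I(x) = -log₂(p(x))
I = -log₂(149/207) = -log₂(0.7198)
I = 0.4743 bits


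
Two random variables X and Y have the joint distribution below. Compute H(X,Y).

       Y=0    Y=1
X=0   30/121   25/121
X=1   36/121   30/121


H(X,Y) = -Σ p(x,y) log₂ p(x,y)
  p(0,0)=30/121: -0.2479 × log₂(0.2479) = 0.4988
  p(0,1)=25/121: -0.2066 × log₂(0.2066) = 0.4700
  p(1,0)=36/121: -0.2975 × log₂(0.2975) = 0.5203
  p(1,1)=30/121: -0.2479 × log₂(0.2479) = 0.4988
H(X,Y) = 1.9881 bits


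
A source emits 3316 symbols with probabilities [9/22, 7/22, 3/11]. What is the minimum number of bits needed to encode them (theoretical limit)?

Entropy H = 1.5644 bits/symbol
Minimum bits = H × n = 1.5644 × 3316
= 5187.57 bits


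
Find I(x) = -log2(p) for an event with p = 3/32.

Information content I(x) = -log₂(p(x))
I = -log₂(3/32) = -log₂(0.0938)
I = 3.4150 bits


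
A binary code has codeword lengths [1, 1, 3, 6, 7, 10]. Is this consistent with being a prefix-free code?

Kraft inequality: Σ 2^(-l_i) ≤ 1 for prefix-free code
Calculating: 2^(-1) + 2^(-1) + 2^(-3) + 2^(-6) + 2^(-7) + 2^(-10)
= 0.5 + 0.5 + 0.125 + 0.015625 + 0.0078125 + 0.0009765625
= 1.1494
Since 1.1494 > 1, prefix-free code does not exist


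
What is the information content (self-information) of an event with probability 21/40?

Information content I(x) = -log₂(p(x))
I = -log₂(21/40) = -log₂(0.5250)
I = 0.9296 bits


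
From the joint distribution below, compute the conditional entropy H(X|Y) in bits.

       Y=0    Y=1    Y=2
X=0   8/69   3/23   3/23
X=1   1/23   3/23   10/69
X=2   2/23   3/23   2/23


H(X|Y) = Σ_y p(y) H(X|Y=y)
  p(Y=0) = 17/69, H(X|Y=0) = 1.4837
  p(Y=1) = 9/23, H(X|Y=1) = 1.5850
  p(Y=2) = 25/69, H(X|Y=2) = 1.5535
H(X|Y) = 0.2464×1.4837 + 0.3913×1.5850 + 0.3623×1.5535 = 1.5486 bits


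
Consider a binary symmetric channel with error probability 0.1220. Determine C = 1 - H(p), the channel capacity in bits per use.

For BSC with error probability p:
C = 1 - H(p) where H(p) is binary entropy
H(0.1220) = -0.1220 × log₂(0.1220) - 0.8780 × log₂(0.8780)
H(p) = 0.5351
C = 1 - 0.5351 = 0.4649 bits/use


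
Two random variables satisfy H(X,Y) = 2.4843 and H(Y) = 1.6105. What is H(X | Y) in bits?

Chain rule: H(X,Y) = H(X|Y) + H(Y)
H(X|Y) = H(X,Y) - H(Y) = 2.4843 - 1.6105 = 0.8738 bits


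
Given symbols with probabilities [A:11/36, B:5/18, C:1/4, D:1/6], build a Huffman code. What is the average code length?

Huffman tree construction:
Combine smallest probabilities repeatedly
Resulting codes:
  A: 11 (length 2)
  B: 10 (length 2)
  C: 01 (length 2)
  D: 00 (length 2)
Average length = Σ p(s) × length(s) = 2.0000 bits


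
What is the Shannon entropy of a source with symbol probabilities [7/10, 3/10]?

H(X) = -Σ p(x) log₂ p(x)
  -7/10 × log₂(7/10) = 0.3602
  -3/10 × log₂(3/10) = 0.5211
H(X) = 0.8813 bits


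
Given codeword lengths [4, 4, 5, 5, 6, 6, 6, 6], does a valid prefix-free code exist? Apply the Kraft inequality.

Kraft inequality: Σ 2^(-l_i) ≤ 1 for prefix-free code
Calculating: 2^(-4) + 2^(-4) + 2^(-5) + 2^(-5) + 2^(-6) + 2^(-6) + 2^(-6) + 2^(-6)
= 0.0625 + 0.0625 + 0.03125 + 0.03125 + 0.015625 + 0.015625 + 0.015625 + 0.015625
= 0.2500
Since 0.2500 ≤ 1, prefix-free code exists


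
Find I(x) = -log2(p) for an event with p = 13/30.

Information content I(x) = -log₂(p(x))
I = -log₂(13/30) = -log₂(0.4333)
I = 1.2065 bits


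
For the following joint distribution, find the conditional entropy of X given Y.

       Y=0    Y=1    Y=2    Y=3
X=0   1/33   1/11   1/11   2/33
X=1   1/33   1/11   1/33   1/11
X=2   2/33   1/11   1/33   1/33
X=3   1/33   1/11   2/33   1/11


H(X|Y) = Σ_y p(y) H(X|Y=y)
  p(Y=0) = 5/33, H(X|Y=0) = 1.9219
  p(Y=1) = 4/11, H(X|Y=1) = 2.0000
  p(Y=2) = 7/33, H(X|Y=2) = 1.8424
  p(Y=3) = 3/11, H(X|Y=3) = 1.8911
H(X|Y) = 0.1515×1.9219 + 0.3636×2.0000 + 0.2121×1.8424 + 0.2727×1.8911 = 1.9250 bits


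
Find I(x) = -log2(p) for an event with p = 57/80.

Information content I(x) = -log₂(p(x))
I = -log₂(57/80) = -log₂(0.7125)
I = 0.4890 bits


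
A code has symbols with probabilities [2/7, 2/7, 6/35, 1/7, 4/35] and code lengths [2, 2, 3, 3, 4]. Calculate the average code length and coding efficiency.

Average length L = Σ p_i × l_i = 2.5429 bits
Entropy H = 2.2276 bits
Efficiency η = H/L × 100% = 87.60%


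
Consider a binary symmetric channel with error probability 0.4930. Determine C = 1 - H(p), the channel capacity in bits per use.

For BSC with error probability p:
C = 1 - H(p) where H(p) is binary entropy
H(0.4930) = -0.4930 × log₂(0.4930) - 0.5070 × log₂(0.5070)
H(p) = 0.9999
C = 1 - 0.9999 = 0.0001 bits/use


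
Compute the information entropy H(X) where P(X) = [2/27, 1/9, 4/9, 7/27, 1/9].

H(X) = -Σ p(x) log₂ p(x)
  -2/27 × log₂(2/27) = 0.2781
  -1/9 × log₂(1/9) = 0.3522
  -4/9 × log₂(4/9) = 0.5200
  -7/27 × log₂(7/27) = 0.5049
  -1/9 × log₂(1/9) = 0.3522
H(X) = 2.0075 bits


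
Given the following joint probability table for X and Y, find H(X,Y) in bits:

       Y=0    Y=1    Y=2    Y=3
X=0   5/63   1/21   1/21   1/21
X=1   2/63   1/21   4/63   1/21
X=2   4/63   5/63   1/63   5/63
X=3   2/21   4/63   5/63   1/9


H(X,Y) = -Σ p(x,y) log₂ p(x,y)
  p(0,0)=5/63: -0.0794 × log₂(0.0794) = 0.2901
  p(0,1)=1/21: -0.0476 × log₂(0.0476) = 0.2092
  p(0,2)=1/21: -0.0476 × log₂(0.0476) = 0.2092
  p(0,3)=1/21: -0.0476 × log₂(0.0476) = 0.2092
  p(1,0)=2/63: -0.0317 × log₂(0.0317) = 0.1580
  p(1,1)=1/21: -0.0476 × log₂(0.0476) = 0.2092
  p(1,2)=4/63: -0.0635 × log₂(0.0635) = 0.2525
  p(1,3)=1/21: -0.0476 × log₂(0.0476) = 0.2092
  p(2,0)=4/63: -0.0635 × log₂(0.0635) = 0.2525
  p(2,1)=5/63: -0.0794 × log₂(0.0794) = 0.2901
  p(2,2)=1/63: -0.0159 × log₂(0.0159) = 0.0949
  p(2,3)=5/63: -0.0794 × log₂(0.0794) = 0.2901
  p(3,0)=2/21: -0.0952 × log₂(0.0952) = 0.3231
  p(3,1)=4/63: -0.0635 × log₂(0.0635) = 0.2525
  p(3,2)=5/63: -0.0794 × log₂(0.0794) = 0.2901
  p(3,3)=1/9: -0.1111 × log₂(0.1111) = 0.3522
H(X,Y) = 3.8920 bits


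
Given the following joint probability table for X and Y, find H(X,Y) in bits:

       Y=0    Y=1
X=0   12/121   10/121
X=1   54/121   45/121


H(X,Y) = -Σ p(x,y) log₂ p(x,y)
  p(0,0)=12/121: -0.0992 × log₂(0.0992) = 0.3306
  p(0,1)=10/121: -0.0826 × log₂(0.0826) = 0.2973
  p(1,0)=54/121: -0.4463 × log₂(0.4463) = 0.5195
  p(1,1)=45/121: -0.3719 × log₂(0.3719) = 0.5307
H(X,Y) = 1.6781 bits


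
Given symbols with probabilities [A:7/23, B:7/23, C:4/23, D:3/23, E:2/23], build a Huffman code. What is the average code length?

Huffman tree construction:
Combine smallest probabilities repeatedly
Resulting codes:
  A: 10 (length 2)
  B: 11 (length 2)
  C: 00 (length 2)
  D: 011 (length 3)
  E: 010 (length 3)
Average length = Σ p(s) × length(s) = 2.2174 bits


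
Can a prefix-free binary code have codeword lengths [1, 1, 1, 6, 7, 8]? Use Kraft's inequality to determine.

Kraft inequality: Σ 2^(-l_i) ≤ 1 for prefix-free code
Calculating: 2^(-1) + 2^(-1) + 2^(-1) + 2^(-6) + 2^(-7) + 2^(-8)
= 0.5 + 0.5 + 0.5 + 0.015625 + 0.0078125 + 0.00390625
= 1.5273
Since 1.5273 > 1, prefix-free code does not exist


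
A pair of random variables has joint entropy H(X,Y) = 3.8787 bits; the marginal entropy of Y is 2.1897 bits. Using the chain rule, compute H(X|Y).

Chain rule: H(X,Y) = H(X|Y) + H(Y)
H(X|Y) = H(X,Y) - H(Y) = 3.8787 - 2.1897 = 1.689 bits


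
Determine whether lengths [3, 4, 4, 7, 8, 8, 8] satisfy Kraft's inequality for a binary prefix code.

Kraft inequality: Σ 2^(-l_i) ≤ 1 for prefix-free code
Calculating: 2^(-3) + 2^(-4) + 2^(-4) + 2^(-7) + 2^(-8) + 2^(-8) + 2^(-8)
= 0.125 + 0.0625 + 0.0625 + 0.0078125 + 0.00390625 + 0.00390625 + 0.00390625
= 0.2695
Since 0.2695 ≤ 1, prefix-free code exists


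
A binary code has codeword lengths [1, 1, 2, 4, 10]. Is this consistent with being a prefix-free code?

Kraft inequality: Σ 2^(-l_i) ≤ 1 for prefix-free code
Calculating: 2^(-1) + 2^(-1) + 2^(-2) + 2^(-4) + 2^(-10)
= 0.5 + 0.5 + 0.25 + 0.0625 + 0.0009765625
= 1.3135
Since 1.3135 > 1, prefix-free code does not exist


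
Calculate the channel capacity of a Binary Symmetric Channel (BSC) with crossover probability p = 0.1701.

For BSC with error probability p:
C = 1 - H(p) where H(p) is binary entropy
H(0.1701) = -0.1701 × log₂(0.1701) - 0.8299 × log₂(0.8299)
H(p) = 0.6579
C = 1 - 0.6579 = 0.3421 bits/use


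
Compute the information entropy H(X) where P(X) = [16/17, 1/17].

H(X) = -Σ p(x) log₂ p(x)
  -16/17 × log₂(16/17) = 0.0823
  -1/17 × log₂(1/17) = 0.2404
H(X) = 0.3228 bits


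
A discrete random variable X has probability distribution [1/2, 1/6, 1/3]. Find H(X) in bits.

H(X) = -Σ p(x) log₂ p(x)
  -1/2 × log₂(1/2) = 0.5000
  -1/6 × log₂(1/6) = 0.4308
  -1/3 × log₂(1/3) = 0.5283
H(X) = 1.4591 bits


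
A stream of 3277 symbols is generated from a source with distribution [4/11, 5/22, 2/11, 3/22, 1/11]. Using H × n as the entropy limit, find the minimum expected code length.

Entropy H = 2.1701 bits/symbol
Minimum bits = H × n = 2.1701 × 3277
= 7111.53 bits


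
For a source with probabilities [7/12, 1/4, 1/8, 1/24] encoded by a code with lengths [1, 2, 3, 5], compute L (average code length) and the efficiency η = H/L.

Average length L = Σ p_i × l_i = 1.6667 bits
Entropy H = 1.5196 bits
Efficiency η = H/L × 100% = 91.18%


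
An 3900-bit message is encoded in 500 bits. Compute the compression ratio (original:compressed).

Compression ratio = Original / Compressed
= 3900 / 500 = 7.80:1


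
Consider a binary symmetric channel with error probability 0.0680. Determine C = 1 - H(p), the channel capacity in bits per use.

For BSC with error probability p:
C = 1 - H(p) where H(p) is binary entropy
H(0.0680) = -0.0680 × log₂(0.0680) - 0.9320 × log₂(0.9320)
H(p) = 0.3584
C = 1 - 0.3584 = 0.6416 bits/use


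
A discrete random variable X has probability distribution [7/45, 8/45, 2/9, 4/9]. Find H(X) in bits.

H(X) = -Σ p(x) log₂ p(x)
  -7/45 × log₂(7/45) = 0.4176
  -8/45 × log₂(8/45) = 0.4430
  -2/9 × log₂(2/9) = 0.4822
  -4/9 × log₂(4/9) = 0.5200
H(X) = 1.8628 bits


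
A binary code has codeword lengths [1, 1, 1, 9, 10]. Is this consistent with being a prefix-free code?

Kraft inequality: Σ 2^(-l_i) ≤ 1 for prefix-free code
Calculating: 2^(-1) + 2^(-1) + 2^(-1) + 2^(-9) + 2^(-10)
= 0.5 + 0.5 + 0.5 + 0.001953125 + 0.0009765625
= 1.5029
Since 1.5029 > 1, prefix-free code does not exist


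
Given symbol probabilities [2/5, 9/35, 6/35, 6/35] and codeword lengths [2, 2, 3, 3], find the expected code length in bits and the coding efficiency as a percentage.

Average length L = Σ p_i × l_i = 2.3429 bits
Entropy H = 1.9049 bits
Efficiency η = H/L × 100% = 81.31%


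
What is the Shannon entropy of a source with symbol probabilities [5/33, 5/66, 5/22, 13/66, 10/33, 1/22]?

H(X) = -Σ p(x) log₂ p(x)
  -5/33 × log₂(5/33) = 0.4125
  -5/66 × log₂(5/66) = 0.2820
  -5/22 × log₂(5/22) = 0.4858
  -13/66 × log₂(13/66) = 0.4617
  -10/33 × log₂(10/33) = 0.5220
  -1/22 × log₂(1/22) = 0.2027
H(X) = 2.3666 bits


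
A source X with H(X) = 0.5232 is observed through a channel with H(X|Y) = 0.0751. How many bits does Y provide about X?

I(X;Y) = H(X) - H(X|Y)
I(X;Y) = 0.5232 - 0.0751 = 0.4481 bits


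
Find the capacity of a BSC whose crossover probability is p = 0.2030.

For BSC with error probability p:
C = 1 - H(p) where H(p) is binary entropy
H(0.2030) = -0.2030 × log₂(0.2030) - 0.7970 × log₂(0.7970)
H(p) = 0.7279
C = 1 - 0.7279 = 0.2721 bits/use


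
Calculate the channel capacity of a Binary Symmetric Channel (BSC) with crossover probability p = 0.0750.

For BSC with error probability p:
C = 1 - H(p) where H(p) is binary entropy
H(0.0750) = -0.0750 × log₂(0.0750) - 0.9250 × log₂(0.9250)
H(p) = 0.3843
C = 1 - 0.3843 = 0.6157 bits/use


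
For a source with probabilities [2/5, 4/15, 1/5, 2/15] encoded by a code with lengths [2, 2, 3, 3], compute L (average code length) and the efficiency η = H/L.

Average length L = Σ p_i × l_i = 2.3333 bits
Entropy H = 1.8892 bits
Efficiency η = H/L × 100% = 80.97%


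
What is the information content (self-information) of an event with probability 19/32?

Information content I(x) = -log₂(p(x))
I = -log₂(19/32) = -log₂(0.5938)
I = 0.7521 bits


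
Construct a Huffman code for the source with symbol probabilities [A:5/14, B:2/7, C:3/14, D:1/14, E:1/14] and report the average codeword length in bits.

Huffman tree construction:
Combine smallest probabilities repeatedly
Resulting codes:
  A: 11 (length 2)
  B: 10 (length 2)
  C: 01 (length 2)
  D: 000 (length 3)
  E: 001 (length 3)
Average length = Σ p(s) × length(s) = 2.1429 bits


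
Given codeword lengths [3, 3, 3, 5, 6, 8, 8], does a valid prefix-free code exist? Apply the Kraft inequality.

Kraft inequality: Σ 2^(-l_i) ≤ 1 for prefix-free code
Calculating: 2^(-3) + 2^(-3) + 2^(-3) + 2^(-5) + 2^(-6) + 2^(-8) + 2^(-8)
= 0.125 + 0.125 + 0.125 + 0.03125 + 0.015625 + 0.00390625 + 0.00390625
= 0.4297
Since 0.4297 ≤ 1, prefix-free code exists


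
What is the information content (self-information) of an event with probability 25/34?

Information content I(x) = -log₂(p(x))
I = -log₂(25/34) = -log₂(0.7353)
I = 0.4436 bits


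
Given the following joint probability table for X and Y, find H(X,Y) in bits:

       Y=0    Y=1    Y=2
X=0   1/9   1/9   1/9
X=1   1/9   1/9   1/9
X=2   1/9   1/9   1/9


H(X,Y) = -Σ p(x,y) log₂ p(x,y)
  p(0,0)=1/9: -0.1111 × log₂(0.1111) = 0.3522
  p(0,1)=1/9: -0.1111 × log₂(0.1111) = 0.3522
  p(0,2)=1/9: -0.1111 × log₂(0.1111) = 0.3522
  p(1,0)=1/9: -0.1111 × log₂(0.1111) = 0.3522
  p(1,1)=1/9: -0.1111 × log₂(0.1111) = 0.3522
  p(1,2)=1/9: -0.1111 × log₂(0.1111) = 0.3522
  p(2,0)=1/9: -0.1111 × log₂(0.1111) = 0.3522
  p(2,1)=1/9: -0.1111 × log₂(0.1111) = 0.3522
  p(2,2)=1/9: -0.1111 × log₂(0.1111) = 0.3522
H(X,Y) = 3.1699 bits


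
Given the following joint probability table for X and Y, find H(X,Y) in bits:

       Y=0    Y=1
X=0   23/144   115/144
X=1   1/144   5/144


H(X,Y) = -Σ p(x,y) log₂ p(x,y)
  p(0,0)=23/144: -0.1597 × log₂(0.1597) = 0.4227
  p(0,1)=115/144: -0.7986 × log₂(0.7986) = 0.2591
  p(1,0)=1/144: -0.0069 × log₂(0.0069) = 0.0498
  p(1,1)=5/144: -0.0347 × log₂(0.0347) = 0.1683
H(X,Y) = 0.8999 bits


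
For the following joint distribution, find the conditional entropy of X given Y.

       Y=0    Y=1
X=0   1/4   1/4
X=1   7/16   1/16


H(X|Y) = Σ_y p(y) H(X|Y=y)
  p(Y=0) = 11/16, H(X|Y=0) = 0.9457
  p(Y=1) = 5/16, H(X|Y=1) = 0.7219
H(X|Y) = 0.6875×0.9457 + 0.3125×0.7219 = 0.8757 bits


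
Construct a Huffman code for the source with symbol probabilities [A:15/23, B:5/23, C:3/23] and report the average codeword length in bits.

Huffman tree construction:
Combine smallest probabilities repeatedly
Resulting codes:
  A: 1 (length 1)
  B: 01 (length 2)
  C: 00 (length 2)
Average length = Σ p(s) × length(s) = 1.3478 bits


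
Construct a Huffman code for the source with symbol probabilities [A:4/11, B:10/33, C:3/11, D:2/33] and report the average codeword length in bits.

Huffman tree construction:
Combine smallest probabilities repeatedly
Resulting codes:
  A: 0 (length 1)
  B: 10 (length 2)
  C: 111 (length 3)
  D: 110 (length 3)
Average length = Σ p(s) × length(s) = 1.9697 bits


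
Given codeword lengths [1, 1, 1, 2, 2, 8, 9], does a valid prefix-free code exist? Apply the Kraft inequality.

Kraft inequality: Σ 2^(-l_i) ≤ 1 for prefix-free code
Calculating: 2^(-1) + 2^(-1) + 2^(-1) + 2^(-2) + 2^(-2) + 2^(-8) + 2^(-9)
= 0.5 + 0.5 + 0.5 + 0.25 + 0.25 + 0.00390625 + 0.001953125
= 2.0059
Since 2.0059 > 1, prefix-free code does not exist


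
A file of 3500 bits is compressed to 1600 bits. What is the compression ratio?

Compression ratio = Original / Compressed
= 3500 / 1600 = 2.19:1


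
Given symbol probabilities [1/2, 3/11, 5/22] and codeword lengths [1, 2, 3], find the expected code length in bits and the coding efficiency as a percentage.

Average length L = Σ p_i × l_i = 1.7273 bits
Entropy H = 1.4970 bits
Efficiency η = H/L × 100% = 86.67%


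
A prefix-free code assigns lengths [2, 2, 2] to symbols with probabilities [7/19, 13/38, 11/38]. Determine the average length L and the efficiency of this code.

Average length L = Σ p_i × l_i = 2.0000 bits
Entropy H = 1.5779 bits
Efficiency η = H/L × 100% = 78.89%


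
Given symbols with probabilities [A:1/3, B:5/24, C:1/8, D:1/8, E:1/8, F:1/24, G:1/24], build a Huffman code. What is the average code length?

Huffman tree construction:
Combine smallest probabilities repeatedly
Resulting codes:
  A: 11 (length 2)
  B: 00 (length 2)
  C: 011 (length 3)
  D: 100 (length 3)
  E: 101 (length 3)
  F: 0100 (length 4)
  G: 0101 (length 4)
Average length = Σ p(s) × length(s) = 2.5417 bits


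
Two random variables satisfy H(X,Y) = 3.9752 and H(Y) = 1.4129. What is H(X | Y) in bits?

Chain rule: H(X,Y) = H(X|Y) + H(Y)
H(X|Y) = H(X,Y) - H(Y) = 3.9752 - 1.4129 = 2.5623 bits


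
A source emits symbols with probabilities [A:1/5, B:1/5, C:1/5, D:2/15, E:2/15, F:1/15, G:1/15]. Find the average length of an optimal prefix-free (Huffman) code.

Huffman tree construction:
Combine smallest probabilities repeatedly
Resulting codes:
  A: 111 (length 3)
  B: 00 (length 2)
  C: 01 (length 2)
  D: 100 (length 3)
  E: 101 (length 3)
  F: 1100 (length 4)
  G: 1101 (length 4)
Average length = Σ p(s) × length(s) = 2.7333 bits


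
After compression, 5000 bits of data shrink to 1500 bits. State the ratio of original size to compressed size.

Compression ratio = Original / Compressed
= 5000 / 1500 = 3.33:1


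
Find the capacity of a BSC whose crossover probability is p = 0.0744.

For BSC with error probability p:
C = 1 - H(p) where H(p) is binary entropy
H(0.0744) = -0.0744 × log₂(0.0744) - 0.9256 × log₂(0.9256)
H(p) = 0.3821
C = 1 - 0.3821 = 0.6179 bits/use


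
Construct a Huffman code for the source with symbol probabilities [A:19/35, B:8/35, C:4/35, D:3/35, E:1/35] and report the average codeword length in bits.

Huffman tree construction:
Combine smallest probabilities repeatedly
Resulting codes:
  A: 1 (length 1)
  B: 00 (length 2)
  C: 010 (length 3)
  D: 0111 (length 4)
  E: 0110 (length 4)
Average length = Σ p(s) × length(s) = 1.8000 bits


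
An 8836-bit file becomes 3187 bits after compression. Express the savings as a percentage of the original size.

Space savings = (1 - Compressed/Original) × 100%
= (1 - 3187/8836) × 100%
= 63.93%


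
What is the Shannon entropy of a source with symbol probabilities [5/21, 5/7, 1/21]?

H(X) = -Σ p(x) log₂ p(x)
  -5/21 × log₂(5/21) = 0.4929
  -5/7 × log₂(5/7) = 0.3467
  -1/21 × log₂(1/21) = 0.2092
H(X) = 1.0488 bits


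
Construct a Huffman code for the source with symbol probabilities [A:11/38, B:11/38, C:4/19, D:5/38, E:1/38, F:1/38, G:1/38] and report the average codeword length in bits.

Huffman tree construction:
Combine smallest probabilities repeatedly
Resulting codes:
  A: 10 (length 2)
  B: 11 (length 2)
  C: 00 (length 2)
  D: 011 (length 3)
  E: 01010 (length 5)
  F: 01011 (length 5)
  G: 0100 (length 4)
Average length = Σ p(s) × length(s) = 2.3421 bits


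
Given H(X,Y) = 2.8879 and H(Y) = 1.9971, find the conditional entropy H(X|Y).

Chain rule: H(X,Y) = H(X|Y) + H(Y)
H(X|Y) = H(X,Y) - H(Y) = 2.8879 - 1.9971 = 0.8908 bits


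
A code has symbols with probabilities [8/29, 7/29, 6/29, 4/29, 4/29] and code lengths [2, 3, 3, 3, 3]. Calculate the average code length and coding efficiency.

Average length L = Σ p_i × l_i = 2.7241 bits
Entropy H = 2.2662 bits
Efficiency η = H/L × 100% = 83.19%


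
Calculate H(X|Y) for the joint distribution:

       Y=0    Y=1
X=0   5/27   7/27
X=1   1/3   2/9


H(X|Y) = Σ_y p(y) H(X|Y=y)
  p(Y=0) = 14/27, H(X|Y=0) = 0.9403
  p(Y=1) = 13/27, H(X|Y=1) = 0.9957
H(X|Y) = 0.5185×0.9403 + 0.4815×0.9957 = 0.9670 bits


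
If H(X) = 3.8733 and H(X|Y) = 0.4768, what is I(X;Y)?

I(X;Y) = H(X) - H(X|Y)
I(X;Y) = 3.8733 - 0.4768 = 3.3965 bits


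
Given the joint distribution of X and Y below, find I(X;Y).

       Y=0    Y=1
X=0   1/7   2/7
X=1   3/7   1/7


H(X) = 0.9852, H(Y) = 0.9852, H(X,Y) = 1.8424
I(X;Y) = H(X) + H(Y) - H(X,Y) = 0.1281 bits


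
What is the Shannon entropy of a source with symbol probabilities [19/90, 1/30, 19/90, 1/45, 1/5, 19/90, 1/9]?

H(X) = -Σ p(x) log₂ p(x)
  -19/90 × log₂(19/90) = 0.4737
  -1/30 × log₂(1/30) = 0.1636
  -19/90 × log₂(19/90) = 0.4737
  -1/45 × log₂(1/45) = 0.1220
  -1/5 × log₂(1/5) = 0.4644
  -19/90 × log₂(19/90) = 0.4737
  -1/9 × log₂(1/9) = 0.3522
H(X) = 2.5234 bits


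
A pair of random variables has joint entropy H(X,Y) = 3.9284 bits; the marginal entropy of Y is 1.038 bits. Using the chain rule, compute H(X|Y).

Chain rule: H(X,Y) = H(X|Y) + H(Y)
H(X|Y) = H(X,Y) - H(Y) = 3.9284 - 1.038 = 2.8904 bits


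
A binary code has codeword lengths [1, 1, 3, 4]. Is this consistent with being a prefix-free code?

Kraft inequality: Σ 2^(-l_i) ≤ 1 for prefix-free code
Calculating: 2^(-1) + 2^(-1) + 2^(-3) + 2^(-4)
= 0.5 + 0.5 + 0.125 + 0.0625
= 1.1875
Since 1.1875 > 1, prefix-free code does not exist


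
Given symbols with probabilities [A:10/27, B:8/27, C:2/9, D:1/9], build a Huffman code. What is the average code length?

Huffman tree construction:
Combine smallest probabilities repeatedly
Resulting codes:
  A: 0 (length 1)
  B: 10 (length 2)
  C: 111 (length 3)
  D: 110 (length 3)
Average length = Σ p(s) × length(s) = 1.9630 bits


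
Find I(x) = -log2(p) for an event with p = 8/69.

Information content I(x) = -log₂(p(x))
I = -log₂(8/69) = -log₂(0.1159)
I = 3.1085 bits


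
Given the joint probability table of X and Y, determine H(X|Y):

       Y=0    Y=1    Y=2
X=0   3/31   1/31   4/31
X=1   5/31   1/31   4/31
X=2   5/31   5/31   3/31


H(X|Y) = Σ_y p(y) H(X|Y=y)
  p(Y=0) = 13/31, H(X|Y=0) = 1.5486
  p(Y=1) = 7/31, H(X|Y=1) = 1.1488
  p(Y=2) = 11/31, H(X|Y=2) = 1.5726
H(X|Y) = 0.4194×1.5486 + 0.2258×1.1488 + 0.3548×1.5726 = 1.4668 bits


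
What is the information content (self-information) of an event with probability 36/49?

Information content I(x) = -log₂(p(x))
I = -log₂(36/49) = -log₂(0.7347)
I = 0.4448 bits


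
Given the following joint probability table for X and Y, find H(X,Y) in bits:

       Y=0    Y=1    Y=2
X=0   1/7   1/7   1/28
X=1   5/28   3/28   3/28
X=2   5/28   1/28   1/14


H(X,Y) = -Σ p(x,y) log₂ p(x,y)
  p(0,0)=1/7: -0.1429 × log₂(0.1429) = 0.4011
  p(0,1)=1/7: -0.1429 × log₂(0.1429) = 0.4011
  p(0,2)=1/28: -0.0357 × log₂(0.0357) = 0.1717
  p(1,0)=5/28: -0.1786 × log₂(0.1786) = 0.4438
  p(1,1)=3/28: -0.1071 × log₂(0.1071) = 0.3453
  p(1,2)=3/28: -0.1071 × log₂(0.1071) = 0.3453
  p(2,0)=5/28: -0.1786 × log₂(0.1786) = 0.4438
  p(2,1)=1/28: -0.0357 × log₂(0.0357) = 0.1717
  p(2,2)=1/14: -0.0714 × log₂(0.0714) = 0.2720
H(X,Y) = 2.9956 bits


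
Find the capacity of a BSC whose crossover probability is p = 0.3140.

For BSC with error probability p:
C = 1 - H(p) where H(p) is binary entropy
H(0.3140) = -0.3140 × log₂(0.3140) - 0.6860 × log₂(0.6860)
H(p) = 0.8977
C = 1 - 0.8977 = 0.1023 bits/use


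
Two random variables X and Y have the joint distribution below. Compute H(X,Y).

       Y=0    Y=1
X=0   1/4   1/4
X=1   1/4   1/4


H(X,Y) = -Σ p(x,y) log₂ p(x,y)
  p(0,0)=1/4: -0.2500 × log₂(0.2500) = 0.5000
  p(0,1)=1/4: -0.2500 × log₂(0.2500) = 0.5000
  p(1,0)=1/4: -0.2500 × log₂(0.2500) = 0.5000
  p(1,1)=1/4: -0.2500 × log₂(0.2500) = 0.5000
H(X,Y) = 2.0000 bits


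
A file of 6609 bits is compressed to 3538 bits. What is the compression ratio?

Compression ratio = Original / Compressed
= 6609 / 3538 = 1.87:1


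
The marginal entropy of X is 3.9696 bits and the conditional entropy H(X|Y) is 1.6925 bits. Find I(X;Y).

I(X;Y) = H(X) - H(X|Y)
I(X;Y) = 3.9696 - 1.6925 = 2.2771 bits


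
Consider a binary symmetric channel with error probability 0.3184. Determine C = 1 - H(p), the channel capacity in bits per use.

For BSC with error probability p:
C = 1 - H(p) where H(p) is binary entropy
H(0.3184) = -0.3184 × log₂(0.3184) - 0.6816 × log₂(0.6816)
H(p) = 0.9026
C = 1 - 0.9026 = 0.0974 bits/use


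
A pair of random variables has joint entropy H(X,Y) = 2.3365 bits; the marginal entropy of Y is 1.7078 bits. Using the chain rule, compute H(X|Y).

Chain rule: H(X,Y) = H(X|Y) + H(Y)
H(X|Y) = H(X,Y) - H(Y) = 2.3365 - 1.7078 = 0.6287 bits


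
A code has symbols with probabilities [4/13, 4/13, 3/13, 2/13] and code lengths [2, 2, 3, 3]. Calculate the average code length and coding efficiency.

Average length L = Σ p_i × l_i = 2.3846 bits
Entropy H = 1.9501 bits
Efficiency η = H/L × 100% = 81.78%


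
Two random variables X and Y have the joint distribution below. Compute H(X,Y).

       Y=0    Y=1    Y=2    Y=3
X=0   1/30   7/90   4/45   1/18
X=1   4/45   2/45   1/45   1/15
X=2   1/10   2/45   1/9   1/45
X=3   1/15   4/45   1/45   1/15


H(X,Y) = -Σ p(x,y) log₂ p(x,y)
  p(0,0)=1/30: -0.0333 × log₂(0.0333) = 0.1636
  p(0,1)=7/90: -0.0778 × log₂(0.0778) = 0.2866
  p(0,2)=4/45: -0.0889 × log₂(0.0889) = 0.3104
  p(0,3)=1/18: -0.0556 × log₂(0.0556) = 0.2317
  p(1,0)=4/45: -0.0889 × log₂(0.0889) = 0.3104
  p(1,1)=2/45: -0.0444 × log₂(0.0444) = 0.1996
  p(1,2)=1/45: -0.0222 × log₂(0.0222) = 0.1220
  p(1,3)=1/15: -0.0667 × log₂(0.0667) = 0.2605
  p(2,0)=1/10: -0.1000 × log₂(0.1000) = 0.3322
  p(2,1)=2/45: -0.0444 × log₂(0.0444) = 0.1996
  p(2,2)=1/9: -0.1111 × log₂(0.1111) = 0.3522
  p(2,3)=1/45: -0.0222 × log₂(0.0222) = 0.1220
  p(3,0)=1/15: -0.0667 × log₂(0.0667) = 0.2605
  p(3,1)=4/45: -0.0889 × log₂(0.0889) = 0.3104
  p(3,2)=1/45: -0.0222 × log₂(0.0222) = 0.1220
  p(3,3)=1/15: -0.0667 × log₂(0.0667) = 0.2605
H(X,Y) = 3.8441 bits
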